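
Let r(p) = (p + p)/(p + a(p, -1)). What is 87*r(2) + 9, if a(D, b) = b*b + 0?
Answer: 125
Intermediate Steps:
a(D, b) = b² (a(D, b) = b² + 0 = b²)
r(p) = 2*p/(1 + p) (r(p) = (p + p)/(p + (-1)²) = (2*p)/(p + 1) = (2*p)/(1 + p) = 2*p/(1 + p))
87*r(2) + 9 = 87*(2*2/(1 + 2)) + 9 = 87*(2*2/3) + 9 = 87*(2*2*(⅓)) + 9 = 87*(4/3) + 9 = 116 + 9 = 125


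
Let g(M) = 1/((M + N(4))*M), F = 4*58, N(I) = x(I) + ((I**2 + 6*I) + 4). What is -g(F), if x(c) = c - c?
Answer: -1/64032 ≈ -1.5617e-5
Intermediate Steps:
x(c) = 0
N(I) = 4 + I**2 + 6*I (N(I) = 0 + ((I**2 + 6*I) + 4) = 0 + (4 + I**2 + 6*I) = 4 + I**2 + 6*I)
F = 232
g(M) = 1/(M*(44 + M)) (g(M) = 1/((M + (4 + 4**2 + 6*4))*M) = 1/((M + (4 + 16 + 24))*M) = 1/((M + 44)*M) = 1/((44 + M)*M) = 1/(M*(44 + M)))
-g(F) = -1/(232*(44 + 232)) = -1/(232*276) = -1*1/64032 = -1/64032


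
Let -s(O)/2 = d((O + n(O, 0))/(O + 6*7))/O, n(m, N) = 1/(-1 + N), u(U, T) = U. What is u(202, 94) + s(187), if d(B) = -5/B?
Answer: 3514127/17391 ≈ 202.07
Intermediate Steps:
s(O) = 10*(42 + O)/(O*(-1 + O)) (s(O) = -2*(-5*(O + 6*7)/(O + 1/(-1 + 0)))/O = -2*(-5*(O + 42)/(O + 1/(-1)))/O = -2*(-5*(42 + O)/(O - 1))/O = -2*(-5*(42 + O)/(-1 + O))/O = -(-10)*(42 + O)/(O*(-1 + O)) = 10*(42 + O)/(O*(-1 + O)))
u(202, 94) + s(187) = 202 + 10*(42 + 187)/(187*(-1 + 187)) = 202 + 10*(1/187)*229/186 = 202 + 10*(1/187)*(1/186)*229 = 202 + 1145/17391 = 3514127/17391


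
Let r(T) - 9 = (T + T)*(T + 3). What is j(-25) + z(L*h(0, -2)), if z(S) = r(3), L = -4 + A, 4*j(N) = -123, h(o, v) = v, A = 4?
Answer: 57/4 ≈ 14.250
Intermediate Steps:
j(N) = -123/4 (j(N) = (1/4)*(-123) = -123/4)
L = 0 (L = -4 + 4 = 0)
r(T) = 9 + 2*T*(3 + T) (r(T) = 9 + (T + T)*(T + 3) = 9 + (2*T)*(3 + T) = 9 + 2*T*(3 + T))
z(S) = 45 (z(S) = 9 + 2*3**2 + 6*3 = 9 + 2*9 + 18 = 9 + 18 + 18 = 45)
j(-25) + z(L*h(0, -2)) = -123/4 + 45 = 57/4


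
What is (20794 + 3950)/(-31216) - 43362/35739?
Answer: -2825649/1408622 ≈ -2.0060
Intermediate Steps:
(20794 + 3950)/(-31216) - 43362/35739 = 24744*(-1/31216) - 43362*1/35739 = -3093/3902 - 438/361 = -2825649/1408622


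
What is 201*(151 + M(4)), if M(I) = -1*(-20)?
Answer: 34371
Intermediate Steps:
M(I) = 20
201*(151 + M(4)) = 201*(151 + 20) = 201*171 = 34371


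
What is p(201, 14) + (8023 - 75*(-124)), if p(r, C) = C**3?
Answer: 20067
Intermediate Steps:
p(201, 14) + (8023 - 75*(-124)) = 14**3 + (8023 - 75*(-124)) = 2744 + (8023 - 1*(-9300)) = 2744 + (8023 + 9300) = 2744 + 17323 = 20067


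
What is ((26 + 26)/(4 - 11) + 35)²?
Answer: 37249/49 ≈ 760.18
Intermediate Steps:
((26 + 26)/(4 - 11) + 35)² = (52/(-7) + 35)² = (52*(-⅐) + 35)² = (-52/7 + 35)² = (193/7)² = 37249/49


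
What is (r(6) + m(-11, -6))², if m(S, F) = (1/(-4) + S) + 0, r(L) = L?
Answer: 441/16 ≈ 27.563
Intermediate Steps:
m(S, F) = -¼ + S (m(S, F) = (1*(-¼) + S) + 0 = (-¼ + S) + 0 = -¼ + S)
(r(6) + m(-11, -6))² = (6 + (-¼ - 11))² = (6 - 45/4)² = (-21/4)² = 441/16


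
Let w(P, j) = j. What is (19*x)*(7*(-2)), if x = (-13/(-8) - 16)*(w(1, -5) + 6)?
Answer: 15295/4 ≈ 3823.8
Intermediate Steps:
x = -115/8 (x = (-13/(-8) - 16)*(-5 + 6) = (-13*(-⅛) - 16)*1 = (13/8 - 16)*1 = -115/8*1 = -115/8 ≈ -14.375)
(19*x)*(7*(-2)) = (19*(-115/8))*(7*(-2)) = -2185/8*(-14) = 15295/4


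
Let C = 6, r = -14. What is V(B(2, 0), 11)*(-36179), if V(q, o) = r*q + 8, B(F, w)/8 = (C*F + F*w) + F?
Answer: 56439240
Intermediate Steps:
B(F, w) = 56*F + 8*F*w (B(F, w) = 8*((6*F + F*w) + F) = 8*(7*F + F*w) = 56*F + 8*F*w)
V(q, o) = 8 - 14*q (V(q, o) = -14*q + 8 = 8 - 14*q)
V(B(2, 0), 11)*(-36179) = (8 - 112*2*(7 + 0))*(-36179) = (8 - 112*2*7)*(-36179) = (8 - 14*112)*(-36179) = (8 - 1568)*(-36179) = -1560*(-36179) = 56439240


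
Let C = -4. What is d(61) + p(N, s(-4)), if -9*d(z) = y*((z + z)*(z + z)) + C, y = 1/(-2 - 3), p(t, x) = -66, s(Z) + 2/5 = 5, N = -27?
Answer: 1326/5 ≈ 265.20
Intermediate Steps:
s(Z) = 23/5 (s(Z) = -⅖ + 5 = 23/5)
y = -⅕ (y = 1/(-5) = -⅕ ≈ -0.20000)
d(z) = 4/9 + 4*z²/45 (d(z) = -(-(z + z)*(z + z)/5 - 4)/9 = -(-2*z*2*z/5 - 4)/9 = -(-4*z²/5 - 4)/9 = -(-4 - 4*z²/5)/9 = 4/9 + 4*z²/45)
d(61) + p(N, s(-4)) = (4/9 + (4/45)*61²) - 66 = (4/9 + (4/45)*3721) - 66 = (4/9 + 14884/45) - 66 = 1656/5 - 66 = 1326/5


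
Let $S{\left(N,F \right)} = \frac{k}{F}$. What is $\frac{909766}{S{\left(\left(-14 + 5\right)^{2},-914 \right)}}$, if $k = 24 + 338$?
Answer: $- \frac{415763062}{181} \approx -2.297 \cdot 10^{6}$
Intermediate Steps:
$k = 362$
$S{\left(N,F \right)} = \frac{362}{F}$
$\frac{909766}{S{\left(\left(-14 + 5\right)^{2},-914 \right)}} = \frac{909766}{362 \frac{1}{-914}} = \frac{909766}{362 \left(- \frac{1}{914}\right)} = \frac{909766}{- \frac{181}{457}} = 909766 \left(- \frac{457}{181}\right) = - \frac{415763062}{181}$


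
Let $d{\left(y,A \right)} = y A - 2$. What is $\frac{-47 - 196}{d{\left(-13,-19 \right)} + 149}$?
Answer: $- \frac{243}{394} \approx -0.61675$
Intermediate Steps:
$d{\left(y,A \right)} = -2 + A y$ ($d{\left(y,A \right)} = A y - 2 = -2 + A y$)
$\frac{-47 - 196}{d{\left(-13,-19 \right)} + 149} = \frac{-47 - 196}{\left(-2 - -247\right) + 149} = - \frac{243}{\left(-2 + 247\right) + 149} = - \frac{243}{245 + 149} = - \frac{243}{394}$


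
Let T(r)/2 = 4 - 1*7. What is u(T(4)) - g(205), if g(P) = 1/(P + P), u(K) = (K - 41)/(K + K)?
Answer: 9629/2460 ≈ 3.9142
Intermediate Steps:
T(r) = -6 (T(r) = 2*(4 - 1*7) = 2*(4 - 7) = 2*(-3) = -6)
u(K) = (-41 + K)/(2*K) (u(K) = (-41 + K)/((2*K)) = (-41 + K)*(1/(2*K)) = (-41 + K)/(2*K))
g(P) = 1/(2*P)
u(T(4)) - g(205) = (½)*(-41 - 6)/(-6) - 1/(2*205) = (½)*(-⅙)*(-47) - 1/(2*205) = 47/12 - 1*1/410 = 47/12 - 1/410 = 9629/2460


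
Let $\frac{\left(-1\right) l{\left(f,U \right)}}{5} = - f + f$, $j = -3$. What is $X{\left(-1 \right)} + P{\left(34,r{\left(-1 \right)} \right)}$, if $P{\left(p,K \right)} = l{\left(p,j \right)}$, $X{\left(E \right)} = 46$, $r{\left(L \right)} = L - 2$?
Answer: $46$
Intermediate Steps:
$r{\left(L \right)} = -2 + L$ ($r{\left(L \right)} = L - 2 = -2 + L$)
$l{\left(f,U \right)} = 0$ ($l{\left(f,U \right)} = - 5 \left(- f + f\right) = \left(-5\right) 0 = 0$)
$P{\left(p,K \right)} = 0$
$X{\left(-1 \right)} + P{\left(34,r{\left(-1 \right)} \right)} = 46 + 0 = 46$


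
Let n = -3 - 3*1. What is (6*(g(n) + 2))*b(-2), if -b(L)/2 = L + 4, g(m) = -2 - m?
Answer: -144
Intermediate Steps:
n = -6 (n = -3 - 3 = -6)
b(L) = -8 - 2*L (b(L) = -2*(L + 4) = -2*(4 + L) = -8 - 2*L)
(6*(g(n) + 2))*b(-2) = (6*((-2 - 1*(-6)) + 2))*(-8 - 2*(-2)) = (6*((-2 + 6) + 2))*(-8 + 4) = (6*(4 + 2))*(-4) = (6*6)*(-4) = 36*(-4) = -144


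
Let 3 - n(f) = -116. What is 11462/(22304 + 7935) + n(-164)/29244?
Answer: 30799379/80391756 ≈ 0.38312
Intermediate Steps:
n(f) = 119 (n(f) = 3 - 1*(-116) = 3 + 116 = 119)
11462/(22304 + 7935) + n(-164)/29244 = 11462/(22304 + 7935) + 119/29244 = 11462/30239 + 119*(1/29244) = 11462*(1/30239) + 119/29244 = 1042/2749 + 119/29244 = 30799379/80391756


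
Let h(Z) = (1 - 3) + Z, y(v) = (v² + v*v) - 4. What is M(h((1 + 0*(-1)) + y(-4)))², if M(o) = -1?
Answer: 1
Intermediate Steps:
y(v) = -4 + 2*v² (y(v) = (v² + v²) - 4 = 2*v² - 4 = -4 + 2*v²)
h(Z) = -2 + Z
M(h((1 + 0*(-1)) + y(-4)))² = (-1)² = 1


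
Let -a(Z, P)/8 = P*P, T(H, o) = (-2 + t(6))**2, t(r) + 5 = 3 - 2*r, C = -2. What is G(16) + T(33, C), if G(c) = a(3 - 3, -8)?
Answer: -256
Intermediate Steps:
t(r) = -2 - 2*r (t(r) = -5 + (3 - 2*r) = -2 - 2*r)
T(H, o) = 256 (T(H, o) = (-2 + (-2 - 2*6))**2 = (-2 + (-2 - 12))**2 = (-2 - 14)**2 = (-16)**2 = 256)
a(Z, P) = -8*P**2 (a(Z, P) = -8*P*P = -8*P**2)
G(c) = -512 (G(c) = -8*(-8)**2 = -8*64 = -512)
G(16) + T(33, C) = -512 + 256 = -256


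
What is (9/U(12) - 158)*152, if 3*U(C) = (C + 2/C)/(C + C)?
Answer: -1162192/73 ≈ -15920.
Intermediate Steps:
U(C) = (C + 2/C)/(6*C) (U(C) = ((C + 2/C)/(C + C))/3 = ((C + 2/C)/((2*C)))/3 = ((1/(2*C))*(C + 2/C))/3 = ((C + 2/C)/(2*C))/3 = (C + 2/C)/(6*C))
(9/U(12) - 158)*152 = (9/(((⅙)*(2 + 12²)/12²)) - 158)*152 = (9/(((⅙)*(1/144)*(2 + 144))) - 158)*152 = (9/(((⅙)*(1/144)*146)) - 158)*152 = (9/(73/432) - 158)*152 = (9*(432/73) - 158)*152 = (3888/73 - 158)*152 = -7646/73*152 = -1162192/73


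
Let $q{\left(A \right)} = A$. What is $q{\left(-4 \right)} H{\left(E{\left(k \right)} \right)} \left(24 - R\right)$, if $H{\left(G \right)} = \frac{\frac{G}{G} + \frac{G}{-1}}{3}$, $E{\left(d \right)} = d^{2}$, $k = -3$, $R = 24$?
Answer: $0$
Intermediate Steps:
$H{\left(G \right)} = \frac{1}{3} - \frac{G}{3}$ ($H{\left(G \right)} = \left(1 + G \left(-1\right)\right) \frac{1}{3} = \left(1 - G\right) \frac{1}{3} = \frac{1}{3} - \frac{G}{3}$)
$q{\left(-4 \right)} H{\left(E{\left(k \right)} \right)} \left(24 - R\right) = - 4 \left(\frac{1}{3} - \frac{\left(-3\right)^{2}}{3}\right) \left(24 - 24\right) = - 4 \left(\frac{1}{3} - 3\right) \left(24 - 24\right) = - 4 \left(\frac{1}{3} - 3\right) 0 = \left(-4\right) \left(- \frac{8}{3}\right) 0 = \frac{32}{3} \cdot 0 = 0$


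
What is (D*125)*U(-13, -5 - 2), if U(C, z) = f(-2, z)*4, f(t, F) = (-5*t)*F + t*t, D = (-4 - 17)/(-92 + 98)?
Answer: 115500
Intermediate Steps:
D = -7/2 (D = -21/6 = -21*1/6 = -7/2 ≈ -3.5000)
f(t, F) = t**2 - 5*F*t (f(t, F) = -5*F*t + t**2 = t**2 - 5*F*t)
U(C, z) = 16 + 40*z (U(C, z) = -2*(-2 - 5*z)*4 = (4 + 10*z)*4 = 16 + 40*z)
(D*125)*U(-13, -5 - 2) = (-7/2*125)*(16 + 40*(-5 - 2)) = -875*(16 + 40*(-7))/2 = -875*(16 - 280)/2 = -875/2*(-264) = 115500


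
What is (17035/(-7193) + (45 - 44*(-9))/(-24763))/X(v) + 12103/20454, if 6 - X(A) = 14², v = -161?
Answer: 29878082486143/49444402695810 ≈ 0.60428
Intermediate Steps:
X(A) = -190 (X(A) = 6 - 1*14² = 6 - 1*196 = 6 - 196 = -190)
(17035/(-7193) + (45 - 44*(-9))/(-24763))/X(v) + 12103/20454 = (17035/(-7193) + (45 - 44*(-9))/(-24763))/(-190) + 12103/20454 = (17035*(-1/7193) + (45 + 396)*(-1/24763))*(-1/190) + 12103*(1/20454) = (-17035/7193 + 441*(-1/24763))*(-1/190) + 1729/2922 = (-17035/7193 - 441/24763)*(-1/190) + 1729/2922 = -425009818/178120259*(-1/190) + 1729/2922 = 212504909/16921424605 + 1729/2922 = 29878082486143/49444402695810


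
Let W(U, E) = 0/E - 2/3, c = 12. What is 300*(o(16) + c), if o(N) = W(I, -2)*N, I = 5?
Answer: 400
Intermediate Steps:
W(U, E) = -⅔ (W(U, E) = 0 - 2*⅓ = 0 - ⅔ = -⅔)
o(N) = -2*N/3
300*(o(16) + c) = 300*(-⅔*16 + 12) = 300*(-32/3 + 12) = 300*(4/3) = 400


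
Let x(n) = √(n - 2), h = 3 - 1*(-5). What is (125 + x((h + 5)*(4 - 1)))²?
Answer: (125 + √37)² ≈ 17183.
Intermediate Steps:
h = 8 (h = 3 + 5 = 8)
x(n) = √(-2 + n)
(125 + x((h + 5)*(4 - 1)))² = (125 + √(-2 + (8 + 5)*(4 - 1)))² = (125 + √(-2 + 13*3))² = (125 + √(-2 + 39))² = (125 + √37)²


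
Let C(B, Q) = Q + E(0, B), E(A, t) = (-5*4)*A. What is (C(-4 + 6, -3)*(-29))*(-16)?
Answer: -1392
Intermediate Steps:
E(A, t) = -20*A
C(B, Q) = Q (C(B, Q) = Q - 20*0 = Q + 0 = Q)
(C(-4 + 6, -3)*(-29))*(-16) = -3*(-29)*(-16) = 87*(-16) = -1392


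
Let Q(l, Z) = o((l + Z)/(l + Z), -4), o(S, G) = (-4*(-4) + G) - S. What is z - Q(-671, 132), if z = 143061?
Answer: 143050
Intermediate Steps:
o(S, G) = 16 + G - S (o(S, G) = (16 + G) - S = 16 + G - S)
Q(l, Z) = 11 (Q(l, Z) = 16 - 4 - (l + Z)/(l + Z) = 16 - 4 - (Z + l)/(Z + l) = 16 - 4 - 1*1 = 16 - 4 - 1 = 11)
z - Q(-671, 132) = 143061 - 1*11 = 143061 - 11 = 143050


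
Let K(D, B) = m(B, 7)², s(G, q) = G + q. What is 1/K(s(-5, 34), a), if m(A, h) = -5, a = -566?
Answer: 1/25 ≈ 0.040000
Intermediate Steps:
K(D, B) = 25 (K(D, B) = (-5)² = 25)
1/K(s(-5, 34), a) = 1/25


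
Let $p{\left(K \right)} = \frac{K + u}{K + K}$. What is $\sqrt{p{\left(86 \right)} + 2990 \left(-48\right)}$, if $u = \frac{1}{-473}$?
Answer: $\frac{i \sqrt{128437896873}}{946} \approx 378.84 i$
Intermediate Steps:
$u = - \frac{1}{473} \approx -0.0021142$
$p{\left(K \right)} = \frac{- \frac{1}{473} + K}{2 K}$ ($p{\left(K \right)} = \frac{K - \frac{1}{473}}{K + K} = \frac{- \frac{1}{473} + K}{2 K}$)
$\sqrt{p{\left(86 \right)} + 2990 \left(-48\right)} = \sqrt{\frac{-1 + 473 \cdot 86}{946 \cdot 86} + 2990 \left(-48\right)} = \sqrt{\frac{1}{946} \cdot \frac{1}{86} \left(-1 + 40678\right) - 143520} = \sqrt{\frac{1}{946} \cdot \frac{1}{86} \cdot 40677 - 143520} = \sqrt{\frac{40677}{81356} - 143520} = \sqrt{- \frac{11676172443}{81356}} = \frac{i \sqrt{128437896873}}{946}$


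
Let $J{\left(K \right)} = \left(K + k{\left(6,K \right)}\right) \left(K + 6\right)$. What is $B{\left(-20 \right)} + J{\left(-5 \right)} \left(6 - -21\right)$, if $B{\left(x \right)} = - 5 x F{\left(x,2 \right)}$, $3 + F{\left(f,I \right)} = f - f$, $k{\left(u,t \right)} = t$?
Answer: $-570$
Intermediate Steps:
$F{\left(f,I \right)} = -3$ ($F{\left(f,I \right)} = -3 + \left(f - f\right) = -3 + 0 = -3$)
$J{\left(K \right)} = 2 K \left(6 + K\right)$ ($J{\left(K \right)} = \left(K + K\right) \left(K + 6\right) = 2 K \left(6 + K\right)$)
$B{\left(x \right)} = 15 x$ ($B{\left(x \right)} = - 5 x \left(-3\right) = 15 x$)
$B{\left(-20 \right)} + J{\left(-5 \right)} \left(6 - -21\right) = 15 \left(-20\right) + 2 \left(-5\right) \left(6 - 5\right) \left(6 - -21\right) = -300 + 2 \left(-5\right) 1 \left(6 + 21\right) = -300 - 270 = -570$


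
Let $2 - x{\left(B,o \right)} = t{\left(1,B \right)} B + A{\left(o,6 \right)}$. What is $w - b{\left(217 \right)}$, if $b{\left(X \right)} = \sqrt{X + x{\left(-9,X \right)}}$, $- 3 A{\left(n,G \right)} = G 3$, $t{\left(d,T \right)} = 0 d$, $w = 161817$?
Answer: $161802$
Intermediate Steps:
$t{\left(d,T \right)} = 0$
$A{\left(n,G \right)} = - G$ ($A{\left(n,G \right)} = - \frac{G 3}{3} = - \frac{3 G}{3} = - G$)
$x{\left(B,o \right)} = 8$ ($x{\left(B,o \right)} = 2 - \left(0 B - 6\right) = 2 - \left(0 - 6\right) = 2 - -6 = 2 + 6 = 8$)
$b{\left(X \right)} = \sqrt{8 + X}$ ($b{\left(X \right)} = \sqrt{X + 8} = \sqrt{8 + X}$)
$w - b{\left(217 \right)} = 161817 - \sqrt{8 + 217} = 161817 - \sqrt{225} = 161817 - 15 = 161802$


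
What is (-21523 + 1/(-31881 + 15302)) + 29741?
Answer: 136246221/16579 ≈ 8218.0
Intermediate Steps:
(-21523 + 1/(-31881 + 15302)) + 29741 = (-21523 + 1/(-16579)) + 29741 = (-21523 - 1/16579) + 29741 = -356829818/16579 + 29741 = 136246221/16579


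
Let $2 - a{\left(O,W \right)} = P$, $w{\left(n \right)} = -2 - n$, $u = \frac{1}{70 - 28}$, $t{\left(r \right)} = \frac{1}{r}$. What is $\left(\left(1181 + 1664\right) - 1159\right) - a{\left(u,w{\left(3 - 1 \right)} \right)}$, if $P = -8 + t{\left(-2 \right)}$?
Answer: $\frac{3351}{2} \approx 1675.5$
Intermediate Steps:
$u = \frac{1}{42} \approx 0.02381$
$P = - \frac{17}{2}$ ($P = -8 + \frac{1}{-2} = -8 - \frac{1}{2} = - \frac{17}{2} \approx -8.5$)
$a{\left(O,W \right)} = \frac{21}{2}$ ($a{\left(O,W \right)} = 2 - - \frac{17}{2} = 2 + \frac{17}{2} = \frac{21}{2}$)
$\left(\left(1181 + 1664\right) - 1159\right) - a{\left(u,w{\left(3 - 1 \right)} \right)} = \left(\left(1181 + 1664\right) - 1159\right) - \frac{21}{2} = \left(2845 - 1159\right) - \frac{21}{2} = 1686 - \frac{21}{2} = \frac{3351}{2}$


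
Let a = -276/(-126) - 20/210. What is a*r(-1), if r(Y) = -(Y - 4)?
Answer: 220/21 ≈ 10.476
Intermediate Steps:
r(Y) = 4 - Y (r(Y) = -(-4 + Y) = 4 - Y)
a = 44/21 (a = -276*(-1/126) - 20*1/210 = 46/21 - 2/21 = 44/21 ≈ 2.0952)
a*r(-1) = 44*(4 - 1*(-1))/21 = 44*(4 + 1)/21 = (44/21)*5 = 220/21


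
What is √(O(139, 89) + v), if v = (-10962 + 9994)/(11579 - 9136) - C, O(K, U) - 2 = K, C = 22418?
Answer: I*√132957047797/2443 ≈ 149.26*I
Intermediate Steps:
O(K, U) = 2 + K
v = -54768142/2443 (v = (-10962 + 9994)/(11579 - 9136) - 1*22418 = -968/2443 - 22418 = -54768142/2443 ≈ -22418.)
√(O(139, 89) + v) = √((2 + 139) - 54768142/2443) = √(141 - 54768142/2443) = √(-54423679/2443) = I*√132957047797/2443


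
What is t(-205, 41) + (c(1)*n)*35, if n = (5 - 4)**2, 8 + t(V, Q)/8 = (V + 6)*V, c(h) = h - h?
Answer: 326296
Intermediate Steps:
c(h) = 0
t(V, Q) = -64 + 8*V*(6 + V) (t(V, Q) = -64 + 8*((V + 6)*V) = -64 + 8*((6 + V)*V) = -64 + 8*(V*(6 + V)) = -64 + 8*V*(6 + V))
n = 1 (n = 1**2 = 1)
t(-205, 41) + (c(1)*n)*35 = (-64 + 8*(-205)**2 + 48*(-205)) + (0*1)*35 = (-64 + 8*42025 - 9840) + 0*35 = (-64 + 336200 - 9840) + 0 = 326296 + 0 = 326296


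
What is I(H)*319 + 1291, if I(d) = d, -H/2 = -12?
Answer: 8947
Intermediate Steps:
H = 24 (H = -2*(-12) = 24)
I(H)*319 + 1291 = 24*319 + 1291 = 7656 + 1291 = 8947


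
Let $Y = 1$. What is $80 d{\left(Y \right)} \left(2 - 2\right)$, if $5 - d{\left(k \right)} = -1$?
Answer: $0$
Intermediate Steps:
$d{\left(k \right)} = 6$ ($d{\left(k \right)} = 5 - -1 = 5 + 1 = 6$)
$80 d{\left(Y \right)} \left(2 - 2\right) = 80 \cdot 6 \left(2 - 2\right) = 80 \cdot 6 \cdot 0 = 80 \cdot 0 = 0$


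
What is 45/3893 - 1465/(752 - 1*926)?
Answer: 5711075/677382 ≈ 8.4311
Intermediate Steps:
45/3893 - 1465/(752 - 1*926) = 45*(1/3893) - 1465/(752 - 926) = 45/3893 - 1465/(-174) = 45/3893 - 1465*(-1/174) = 45/3893 + 1465/174 = 5711075/677382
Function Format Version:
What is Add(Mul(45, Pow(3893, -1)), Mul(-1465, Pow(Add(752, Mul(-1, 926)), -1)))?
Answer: Rational(5711075, 677382) ≈ 8.4311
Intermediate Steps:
Add(Mul(45, Pow(3893, -1)), Mul(-1465, Pow(Add(752, Mul(-1, 926)), -1))) = Add(Mul(45, Rational(1, 3893)), Mul(-1465, Pow(Add(752, -926), -1))) = Add(Rational(45, 3893), Mul(-1465, Pow(-174, -1))) = Add(Rational(45, 3893), Mul(-1465, Rational(-1, 174))) = Add(Rational(45, 3893), Rational(1465, 174)) = Rational(5711075, 677382)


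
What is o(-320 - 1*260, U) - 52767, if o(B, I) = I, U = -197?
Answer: -52964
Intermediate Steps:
o(-320 - 1*260, U) - 52767 = -197 - 52767 = -52964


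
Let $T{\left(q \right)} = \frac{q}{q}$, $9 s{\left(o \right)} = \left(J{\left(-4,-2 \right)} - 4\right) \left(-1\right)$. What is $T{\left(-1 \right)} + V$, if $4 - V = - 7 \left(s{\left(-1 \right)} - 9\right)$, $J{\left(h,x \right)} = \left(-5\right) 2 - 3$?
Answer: $- \frac{403}{9} \approx -44.778$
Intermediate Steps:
$J{\left(h,x \right)} = -13$ ($J{\left(h,x \right)} = -10 - 3 = -13$)
$s{\left(o \right)} = \frac{17}{9}$ ($s{\left(o \right)} = \frac{\left(-13 - 4\right) \left(-1\right)}{9} = \frac{\left(-17\right) \left(-1\right)}{9} = \frac{1}{9} \cdot 17 = \frac{17}{9}$)
$T{\left(q \right)} = 1$
$V = - \frac{412}{9}$ ($V = 4 - - 7 \left(\frac{17}{9} - 9\right) = 4 - \left(-7\right) \left(- \frac{64}{9}\right) = 4 - \frac{448}{9} = - \frac{412}{9} \approx -45.778$)
$T{\left(-1 \right)} + V = 1 - \frac{412}{9} = - \frac{403}{9}$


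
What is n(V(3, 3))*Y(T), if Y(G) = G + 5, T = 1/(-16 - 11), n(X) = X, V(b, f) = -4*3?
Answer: -536/9 ≈ -59.556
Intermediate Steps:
V(b, f) = -12
T = -1/27 (T = 1/(-27) = -1/27 ≈ -0.037037)
Y(G) = 5 + G
n(V(3, 3))*Y(T) = -12*(5 - 1/27) = -12*134/27 = -536/9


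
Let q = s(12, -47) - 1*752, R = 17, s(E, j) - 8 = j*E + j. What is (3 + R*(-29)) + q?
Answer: -1845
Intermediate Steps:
s(E, j) = 8 + j + E*j (s(E, j) = 8 + (j*E + j) = 8 + (E*j + j) = 8 + (j + E*j) = 8 + j + E*j)
q = -1355 (q = (8 - 47 + 12*(-47)) - 1*752 = (8 - 47 - 564) - 752 = -603 - 752 = -1355)
(3 + R*(-29)) + q = (3 + 17*(-29)) - 1355 = (3 - 493) - 1355 = -490 - 1355 = -1845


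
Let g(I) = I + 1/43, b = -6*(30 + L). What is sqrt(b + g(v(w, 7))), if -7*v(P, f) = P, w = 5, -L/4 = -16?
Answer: 2*I*sqrt(12790393)/301 ≈ 23.763*I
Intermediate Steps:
L = 64 (L = -4*(-16) = 64)
v(P, f) = -P/7
b = -564 (b = -6*(30 + 64) = -6*94 = -564)
g(I) = 1/43 + I (g(I) = I + 1/43 = 1/43 + I)
sqrt(b + g(v(w, 7))) = sqrt(-564 + (1/43 - 1/7*5)) = sqrt(-564 + (1/43 - 5/7)) = sqrt(-564 - 208/301) = sqrt(-169972/301) = 2*I*sqrt(12790393)/301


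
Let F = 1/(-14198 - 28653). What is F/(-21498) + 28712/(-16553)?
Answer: -26449804415623/15248802339294 ≈ -1.7346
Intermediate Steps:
F = -1/42851 (F = 1/(-42851) = -1/42851 ≈ -2.3337e-5)
F/(-21498) + 28712/(-16553) = -1/42851/(-21498) + 28712/(-16553) = -1/42851*(-1/21498) + 28712*(-1/16553) = 1/921210798 - 28712/16553 = -26449804415623/15248802339294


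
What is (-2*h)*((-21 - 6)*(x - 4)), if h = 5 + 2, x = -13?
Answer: -6426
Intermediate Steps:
h = 7
(-2*h)*((-21 - 6)*(x - 4)) = (-2*7)*((-21 - 6)*(-13 - 4)) = -(-378)*(-17) = -14*459 = -6426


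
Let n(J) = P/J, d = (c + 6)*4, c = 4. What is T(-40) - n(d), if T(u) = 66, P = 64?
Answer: 322/5 ≈ 64.400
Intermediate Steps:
d = 40 (d = (4 + 6)*4 = 10*4 = 40)
n(J) = 64/J
T(-40) - n(d) = 66 - 64/40 = 66 - 1*8/5 = 66 - 8/5 = 322/5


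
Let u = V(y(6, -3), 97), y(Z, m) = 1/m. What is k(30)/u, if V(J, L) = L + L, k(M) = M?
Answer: 15/97 ≈ 0.15464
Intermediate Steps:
V(J, L) = 2*L
u = 194 (u = 2*97 = 194)
k(30)/u = 30/194 = 30*(1/194) = 15/97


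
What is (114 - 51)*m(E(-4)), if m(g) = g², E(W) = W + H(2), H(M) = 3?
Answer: 63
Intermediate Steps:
E(W) = 3 + W (E(W) = W + 3 = 3 + W)
(114 - 51)*m(E(-4)) = (114 - 51)*(3 - 4)² = 63*(-1)² = 63*1 = 63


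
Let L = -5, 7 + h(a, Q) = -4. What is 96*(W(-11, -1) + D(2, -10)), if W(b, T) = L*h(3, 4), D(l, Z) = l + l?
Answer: 5664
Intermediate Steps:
h(a, Q) = -11 (h(a, Q) = -7 - 4 = -11)
D(l, Z) = 2*l
W(b, T) = 55 (W(b, T) = -5*(-11) = 55)
96*(W(-11, -1) + D(2, -10)) = 96*(55 + 2*2) = 96*(55 + 4) = 96*59 = 5664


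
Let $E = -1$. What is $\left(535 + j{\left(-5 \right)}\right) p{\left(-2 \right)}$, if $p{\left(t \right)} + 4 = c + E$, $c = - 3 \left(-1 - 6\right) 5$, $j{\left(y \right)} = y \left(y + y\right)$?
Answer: $58500$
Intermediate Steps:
$j{\left(y \right)} = 2 y^{2}$ ($j{\left(y \right)} = y 2 y = 2 y^{2}$)
$c = 105$ ($c = - 3 \left(-1 - 6\right) 5 = \left(-3\right) \left(-7\right) 5 = 21 \cdot 5 = 105$)
$p{\left(t \right)} = 100$ ($p{\left(t \right)} = -4 + \left(105 - 1\right) = -4 + 104 = 100$)
$\left(535 + j{\left(-5 \right)}\right) p{\left(-2 \right)} = \left(535 + 2 \left(-5\right)^{2}\right) 100 = \left(535 + 2 \cdot 25\right) 100 = \left(535 + 50\right) 100 = 585 \cdot 100 = 58500$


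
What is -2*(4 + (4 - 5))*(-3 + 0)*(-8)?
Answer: -144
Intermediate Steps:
-2*(4 + (4 - 5))*(-3 + 0)*(-8) = -2*(4 - 1)*(-3)*(-8) = -6*(-3)*(-8) = -2*(-9)*(-8) = 18*(-8) = -144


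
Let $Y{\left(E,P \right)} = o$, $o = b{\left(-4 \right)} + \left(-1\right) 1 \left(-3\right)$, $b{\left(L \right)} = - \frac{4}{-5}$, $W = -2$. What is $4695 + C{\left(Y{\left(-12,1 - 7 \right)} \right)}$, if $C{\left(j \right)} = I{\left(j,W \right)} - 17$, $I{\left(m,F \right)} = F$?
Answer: $4676$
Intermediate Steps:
$b{\left(L \right)} = \frac{4}{5}$ ($b{\left(L \right)} = \left(-4\right) \left(- \frac{1}{5}\right) = \frac{4}{5}$)
$o = \frac{19}{5}$ ($o = \frac{4}{5} + \left(-1\right) 1 \left(-3\right) = \frac{4}{5} - -3 = \frac{4}{5} + 3 = \frac{19}{5} \approx 3.8$)
$Y{\left(E,P \right)} = \frac{19}{5}$
$C{\left(j \right)} = -19$ ($C{\left(j \right)} = -2 - 17 = -19$)
$4695 + C{\left(Y{\left(-12,1 - 7 \right)} \right)} = 4695 - 19 = 4676$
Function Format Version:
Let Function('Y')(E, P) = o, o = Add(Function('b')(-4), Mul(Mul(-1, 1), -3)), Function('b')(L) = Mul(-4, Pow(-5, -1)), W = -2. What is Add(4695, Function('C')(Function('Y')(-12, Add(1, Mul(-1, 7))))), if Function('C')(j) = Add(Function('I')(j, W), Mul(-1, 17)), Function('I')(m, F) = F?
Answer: 4676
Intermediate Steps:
Function('b')(L) = Rational(4, 5) (Function('b')(L) = Mul(-4, Rational(-1, 5)) = Rational(4, 5))
o = Rational(19, 5) (o = Add(Rational(4, 5), Mul(Mul(-1, 1), -3)) = Add(Rational(4, 5), Mul(-1, -3)) = Add(Rational(4, 5), 3) = Rational(19, 5) ≈ 3.8000)
Function('Y')(E, P) = Rational(19, 5)
Function('C')(j) = -19 (Function('C')(j) = Add(-2, Mul(-1, 17)) = Add(-2, -17) = -19)
Add(4695, Function('C')(Function('Y')(-12, Add(1, Mul(-1, 7))))) = Add(4695, -19) = 4676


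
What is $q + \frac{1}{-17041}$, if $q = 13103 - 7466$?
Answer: $\frac{96060116}{17041} \approx 5637.0$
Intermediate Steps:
$q = 5637$
$q + \frac{1}{-17041} = 5637 + \frac{1}{-17041} = 5637 - \frac{1}{17041} = \frac{96060116}{17041}$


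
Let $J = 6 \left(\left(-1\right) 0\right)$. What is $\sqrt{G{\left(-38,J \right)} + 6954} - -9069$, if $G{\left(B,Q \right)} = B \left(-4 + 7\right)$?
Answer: $9069 + 6 \sqrt{190} \approx 9151.7$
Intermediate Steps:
$J = 0$ ($J = 6 \cdot 0 = 0$)
$G{\left(B,Q \right)} = 3 B$ ($G{\left(B,Q \right)} = B 3 = 3 B$)
$\sqrt{G{\left(-38,J \right)} + 6954} - -9069 = \sqrt{3 \left(-38\right) + 6954} - -9069 = \sqrt{-114 + 6954} + 9069 = \sqrt{6840} + 9069 = 6 \sqrt{190} + 9069 = 9069 + 6 \sqrt{190}$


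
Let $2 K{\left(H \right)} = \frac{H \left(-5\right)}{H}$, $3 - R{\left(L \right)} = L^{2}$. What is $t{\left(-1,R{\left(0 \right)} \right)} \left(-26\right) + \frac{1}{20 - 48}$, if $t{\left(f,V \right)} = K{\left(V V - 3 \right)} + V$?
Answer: $- \frac{365}{28} \approx -13.036$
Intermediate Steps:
$R{\left(L \right)} = 3 - L^{2}$
$K{\left(H \right)} = - \frac{5}{2}$ ($K{\left(H \right)} = \frac{H \left(-5\right) \frac{1}{H}}{2} = \frac{- 5 H \frac{1}{H}}{2} = \frac{1}{2} \left(-5\right) = - \frac{5}{2}$)
$t{\left(f,V \right)} = - \frac{5}{2} + V$
$t{\left(-1,R{\left(0 \right)} \right)} \left(-26\right) + \frac{1}{20 - 48} = \left(- \frac{5}{2} + \left(3 - 0^{2}\right)\right) \left(-26\right) + \frac{1}{20 - 48} = \left(- \frac{5}{2} + \left(3 - 0\right)\right) \left(-26\right) + \frac{1}{-28} = \left(- \frac{5}{2} + \left(3 + 0\right)\right) \left(-26\right) - \frac{1}{28} = \left(- \frac{5}{2} + 3\right) \left(-26\right) - \frac{1}{28} = \frac{1}{2} \left(-26\right) - \frac{1}{28} = -13 - \frac{1}{28} = - \frac{365}{28}$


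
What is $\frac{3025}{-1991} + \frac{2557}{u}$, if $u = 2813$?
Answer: $- \frac{310758}{509153} \approx -0.61034$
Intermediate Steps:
$\frac{3025}{-1991} + \frac{2557}{u} = \frac{3025}{-1991} + \frac{2557}{2813} = 3025 \left(- \frac{1}{1991}\right) + 2557 \cdot \frac{1}{2813} = - \frac{275}{181} + \frac{2557}{2813} = - \frac{310758}{509153}$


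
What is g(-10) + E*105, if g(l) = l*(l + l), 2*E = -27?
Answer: -2435/2 ≈ -1217.5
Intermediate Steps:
E = -27/2 (E = (1/2)*(-27) = -27/2 ≈ -13.500)
g(l) = 2*l**2 (g(l) = l*(2*l) = 2*l**2)
g(-10) + E*105 = 2*(-10)**2 - 27/2*105 = 2*100 - 2835/2 = 200 - 2835/2 = -2435/2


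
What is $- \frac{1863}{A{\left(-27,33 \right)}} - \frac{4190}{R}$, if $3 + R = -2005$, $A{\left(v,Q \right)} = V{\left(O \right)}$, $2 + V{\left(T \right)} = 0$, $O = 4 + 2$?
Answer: $\frac{937321}{1004} \approx 933.59$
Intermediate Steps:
$O = 6$
$V{\left(T \right)} = -2$ ($V{\left(T \right)} = -2 + 0 = -2$)
$A{\left(v,Q \right)} = -2$
$R = -2008$ ($R = -3 - 2005 = -2008$)
$- \frac{1863}{A{\left(-27,33 \right)}} - \frac{4190}{R} = - \frac{1863}{-2} - \frac{4190}{-2008} = \left(-1863\right) \left(- \frac{1}{2}\right) - - \frac{2095}{1004} = \frac{1863}{2} + \frac{2095}{1004} = \frac{937321}{1004}$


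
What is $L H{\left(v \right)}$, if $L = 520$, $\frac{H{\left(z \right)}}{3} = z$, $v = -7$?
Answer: $-10920$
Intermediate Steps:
$H{\left(z \right)} = 3 z$
$L H{\left(v \right)} = 520 \cdot 3 \left(-7\right) = 520 \left(-21\right) = -10920$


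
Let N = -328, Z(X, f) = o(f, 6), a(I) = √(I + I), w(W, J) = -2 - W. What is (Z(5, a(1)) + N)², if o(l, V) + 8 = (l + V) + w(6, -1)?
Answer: (338 - √2)² ≈ 1.1329e+5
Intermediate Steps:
o(l, V) = -16 + V + l (o(l, V) = -8 + ((l + V) + (-2 - 1*6)) = -8 + ((V + l) + (-2 - 6)) = -8 + ((V + l) - 8) = -8 + (-8 + V + l) = -16 + V + l)
a(I) = √2*√I (a(I) = √(2*I) = √2*√I)
Z(X, f) = -10 + f (Z(X, f) = -16 + 6 + f = -10 + f)
(Z(5, a(1)) + N)² = ((-10 + √2*√1) - 328)² = ((-10 + √2*1) - 328)² = ((-10 + √2) - 328)² = (-338 + √2)²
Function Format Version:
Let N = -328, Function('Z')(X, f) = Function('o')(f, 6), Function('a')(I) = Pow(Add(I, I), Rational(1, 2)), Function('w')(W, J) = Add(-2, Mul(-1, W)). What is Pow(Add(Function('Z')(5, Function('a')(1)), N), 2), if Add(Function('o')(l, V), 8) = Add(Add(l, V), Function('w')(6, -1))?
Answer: Pow(Add(338, Mul(-1, Pow(2, Rational(1, 2)))), 2) ≈ 1.1329e+5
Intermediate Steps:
Function('o')(l, V) = Add(-16, V, l) (Function('o')(l, V) = Add(-8, Add(Add(l, V), Add(-2, Mul(-1, 6)))) = Add(-8, Add(Add(V, l), Add(-2, -6))) = Add(-8, Add(Add(V, l), -8)) = Add(-8, Add(-8, V, l)) = Add(-16, V, l))
Function('a')(I) = Mul(Pow(2, Rational(1, 2)), Pow(I, Rational(1, 2))) (Function('a')(I) = Pow(Mul(2, I), Rational(1, 2)) = Mul(Pow(2, Rational(1, 2)), Pow(I, Rational(1, 2))))
Function('Z')(X, f) = Add(-10, f) (Function('Z')(X, f) = Add(-16, 6, f) = Add(-10, f))
Pow(Add(Function('Z')(5, Function('a')(1)), N), 2) = Pow(Add(Add(-10, Mul(Pow(2, Rational(1, 2)), Pow(1, Rational(1, 2)))), -328), 2) = Pow(Add(Add(-10, Mul(Pow(2, Rational(1, 2)), 1)), -328), 2) = Pow(Add(Add(-10, Pow(2, Rational(1, 2))), -328), 2) = Pow(Add(-338, Pow(2, Rational(1, 2))), 2)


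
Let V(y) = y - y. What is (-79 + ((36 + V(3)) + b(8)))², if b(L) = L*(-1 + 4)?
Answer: 361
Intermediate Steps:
V(y) = 0
b(L) = 3*L (b(L) = L*3 = 3*L)
(-79 + ((36 + V(3)) + b(8)))² = (-79 + ((36 + 0) + 3*8))² = (-79 + (36 + 24))² = (-79 + 60)² = (-19)² = 361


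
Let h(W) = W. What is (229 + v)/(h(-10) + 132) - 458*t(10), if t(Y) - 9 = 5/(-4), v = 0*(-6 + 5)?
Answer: -216405/61 ≈ -3547.6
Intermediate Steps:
v = 0 (v = 0*(-1) = 0)
t(Y) = 31/4 (t(Y) = 9 + 5/(-4) = 9 + 5*(-¼) = 9 - 5/4 = 31/4)
(229 + v)/(h(-10) + 132) - 458*t(10) = (229 + 0)/(-10 + 132) - 458*31/4 = 229/122 - 7099/2 = -216405/61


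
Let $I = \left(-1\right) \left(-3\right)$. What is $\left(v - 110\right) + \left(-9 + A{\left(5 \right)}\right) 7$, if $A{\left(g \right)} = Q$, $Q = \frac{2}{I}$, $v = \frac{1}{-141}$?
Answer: $- \frac{7912}{47} \approx -168.34$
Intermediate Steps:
$I = 3$
$v = - \frac{1}{141} \approx -0.0070922$
$Q = \frac{2}{3} \approx 0.66667$
$A{\left(g \right)} = \frac{2}{3}$
$\left(v - 110\right) + \left(-9 + A{\left(5 \right)}\right) 7 = \left(- \frac{1}{141} - 110\right) + \left(-9 + \frac{2}{3}\right) 7 = - \frac{15511}{141} - \frac{175}{3} = - \frac{7912}{47}$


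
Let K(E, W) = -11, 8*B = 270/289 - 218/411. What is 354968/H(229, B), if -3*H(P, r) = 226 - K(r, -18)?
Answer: -354968/79 ≈ -4493.3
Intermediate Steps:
B = 5996/118779 (B = (270/289 - 218/411)/8 = (1/8)*(47968/118779) = 5996/118779 ≈ 0.050480)
H(P, r) = -79 (H(P, r) = -(226 - 1*(-11))/3 = -(226 + 11)/3 = -1/3*237 = -79)
354968/H(229, B) = 354968/(-79) = 354968*(-1/79) = -354968/79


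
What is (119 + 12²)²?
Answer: 69169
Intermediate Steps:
(119 + 12²)² = (119 + 144)² = 263² = 69169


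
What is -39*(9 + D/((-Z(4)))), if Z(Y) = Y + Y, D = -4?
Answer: -741/2 ≈ -370.50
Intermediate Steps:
Z(Y) = 2*Y
-39*(9 + D/((-Z(4)))) = -39*(9 - 4/((-2*4))) = -39*(9 - 4/((-1*8))) = -39*(9 - 4/(-8)) = -39*(9 - 4*(-⅛)) = -39*(9 + ½) = -39*19/2 = -741/2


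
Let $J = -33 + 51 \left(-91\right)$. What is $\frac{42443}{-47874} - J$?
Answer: $\frac{223720633}{47874} \approx 4673.1$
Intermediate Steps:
$J = -4674$ ($J = -33 - 4641 = -4674$)
$\frac{42443}{-47874} - J = \frac{42443}{-47874} - -4674 = 42443 \left(- \frac{1}{47874}\right) + 4674 = - \frac{42443}{47874} + 4674 = \frac{223720633}{47874}$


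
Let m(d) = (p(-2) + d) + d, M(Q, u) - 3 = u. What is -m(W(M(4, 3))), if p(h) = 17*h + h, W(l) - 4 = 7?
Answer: 14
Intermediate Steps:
M(Q, u) = 3 + u
W(l) = 11 (W(l) = 4 + 7 = 11)
p(h) = 18*h
m(d) = -36 + 2*d (m(d) = (18*(-2) + d) + d = (-36 + d) + d = -36 + 2*d)
-m(W(M(4, 3))) = -(-36 + 2*11) = -(-36 + 22) = -1*(-14) = 14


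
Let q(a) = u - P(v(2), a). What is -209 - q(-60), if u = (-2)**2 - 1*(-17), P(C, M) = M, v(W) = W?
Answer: -290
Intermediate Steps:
u = 21 (u = 4 + 17 = 21)
q(a) = 21 - a
-209 - q(-60) = -209 - (21 - 1*(-60)) = -209 - (21 + 60) = -209 - 1*81 = -209 - 81 = -290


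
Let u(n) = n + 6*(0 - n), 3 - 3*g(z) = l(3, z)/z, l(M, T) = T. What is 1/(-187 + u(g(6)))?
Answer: -3/571 ≈ -0.0052539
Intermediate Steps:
g(z) = ⅔ (g(z) = 1 - z/(3*z) = 1 - ⅓*1 = 1 - ⅓ = ⅔)
u(n) = -5*n (u(n) = n + 6*(-n) = n - 6*n = -5*n)
1/(-187 + u(g(6))) = 1/(-187 - 5*⅔) = 1/(-187 - 10/3) = 1/(-571/3) = -3/571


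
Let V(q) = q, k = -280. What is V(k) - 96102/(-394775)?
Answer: -110440898/394775 ≈ -279.76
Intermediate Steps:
V(k) - 96102/(-394775) = -280 - 96102/(-394775) = -280 - 96102*(-1)/394775 = -280 - 1*(-96102/394775) = -280 + 96102/394775 = -110440898/394775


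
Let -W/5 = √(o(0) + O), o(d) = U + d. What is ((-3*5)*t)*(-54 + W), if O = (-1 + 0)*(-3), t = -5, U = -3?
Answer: -4050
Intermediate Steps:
o(d) = -3 + d
O = 3 (O = -1*(-3) = 3)
W = 0 (W = -5*√((-3 + 0) + 3) = -5*√(-3 + 3) = -5*√0 = -5*0 = 0)
((-3*5)*t)*(-54 + W) = (-3*5*(-5))*(-54 + 0) = -15*(-5)*(-54) = 75*(-54) = -4050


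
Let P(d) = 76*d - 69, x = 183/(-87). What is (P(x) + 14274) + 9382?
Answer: 679387/29 ≈ 23427.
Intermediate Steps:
x = -61/29 (x = 183*(-1/87) = -61/29 ≈ -2.1034)
P(d) = -69 + 76*d
(P(x) + 14274) + 9382 = ((-69 + 76*(-61/29)) + 14274) + 9382 = ((-69 - 4636/29) + 14274) + 9382 = (-6637/29 + 14274) + 9382 = 407309/29 + 9382 = 679387/29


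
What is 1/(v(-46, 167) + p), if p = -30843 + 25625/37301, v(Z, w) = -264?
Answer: -37301/1160296582 ≈ -3.2148e-5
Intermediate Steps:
p = -1150449118/37301 (p = -30843 + 25625*(1/37301) = -30843 + 25625/37301 = -1150449118/37301 ≈ -30842.)
1/(v(-46, 167) + p) = 1/(-264 - 1150449118/37301) = 1/(-1160296582/37301) = -37301/1160296582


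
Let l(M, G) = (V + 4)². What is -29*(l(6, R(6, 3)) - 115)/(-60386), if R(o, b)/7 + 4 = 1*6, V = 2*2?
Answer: -1479/60386 ≈ -0.024492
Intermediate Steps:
V = 4
R(o, b) = 14 (R(o, b) = -28 + 7*(1*6) = -28 + 7*6 = -28 + 42 = 14)
l(M, G) = 64 (l(M, G) = (4 + 4)² = 8² = 64)
-29*(l(6, R(6, 3)) - 115)/(-60386) = -29*(64 - 115)/(-60386) = -29*(-51)*(-1/60386) = 1479*(-1/60386) = -1479/60386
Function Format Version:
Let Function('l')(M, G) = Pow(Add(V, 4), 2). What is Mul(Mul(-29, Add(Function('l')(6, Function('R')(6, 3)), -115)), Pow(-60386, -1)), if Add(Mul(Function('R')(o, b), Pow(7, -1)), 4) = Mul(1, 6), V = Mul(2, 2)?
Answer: Rational(-1479, 60386) ≈ -0.024492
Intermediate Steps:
V = 4
Function('R')(o, b) = 14 (Function('R')(o, b) = Add(-28, Mul(7, Mul(1, 6))) = Add(-28, Mul(7, 6)) = Add(-28, 42) = 14)
Function('l')(M, G) = 64 (Function('l')(M, G) = Pow(Add(4, 4), 2) = Pow(8, 2) = 64)
Mul(Mul(-29, Add(Function('l')(6, Function('R')(6, 3)), -115)), Pow(-60386, -1)) = Mul(Mul(-29, Add(64, -115)), Pow(-60386, -1)) = Mul(Mul(-29, -51), Rational(-1, 60386)) = Mul(1479, Rational(-1, 60386)) = Rational(-1479, 60386)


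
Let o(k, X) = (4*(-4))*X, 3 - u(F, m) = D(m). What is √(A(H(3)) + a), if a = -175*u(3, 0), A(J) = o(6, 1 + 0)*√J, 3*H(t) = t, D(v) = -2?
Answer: 9*I*√11 ≈ 29.85*I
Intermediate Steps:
u(F, m) = 5 (u(F, m) = 3 - 1*(-2) = 3 + 2 = 5)
H(t) = t/3
o(k, X) = -16*X
A(J) = -16*√J (A(J) = (-16*(1 + 0))*√J = (-16*1)*√J = -16*√J)
a = -875 (a = -175*5 = -875)
√(A(H(3)) + a) = √(-16*√((⅓)*3) - 875) = √(-16*√1 - 875) = √(-16*1 - 875) = √(-16 - 875) = √(-891) = 9*I*√11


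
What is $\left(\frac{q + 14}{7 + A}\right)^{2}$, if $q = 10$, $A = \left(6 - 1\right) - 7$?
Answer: $\frac{576}{25} \approx 23.04$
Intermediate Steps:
$A = -2$ ($A = \left(6 - 1\right) - 7 = 5 - 7 = -2$)
$\left(\frac{q + 14}{7 + A}\right)^{2} = \left(\frac{10 + 14}{7 - 2}\right)^{2} = \left(\frac{24}{5}\right)^{2} = \frac{576}{25}$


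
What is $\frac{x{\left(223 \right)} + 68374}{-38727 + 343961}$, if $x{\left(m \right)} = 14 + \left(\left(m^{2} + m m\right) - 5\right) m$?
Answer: $\frac{22246407}{305234} \approx 72.883$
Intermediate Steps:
$x{\left(m \right)} = 14 + m \left(-5 + 2 m^{2}\right)$ ($x{\left(m \right)} = 14 + \left(\left(m^{2} + m^{2}\right) - 5\right) m = 14 + \left(2 m^{2} - 5\right) m = 14 + \left(-5 + 2 m^{2}\right) m = 14 + m \left(-5 + 2 m^{2}\right)$)
$\frac{x{\left(223 \right)} + 68374}{-38727 + 343961} = \frac{\left(14 - 1115 + 2 \cdot 223^{3}\right) + 68374}{-38727 + 343961} = \frac{\left(14 - 1115 + 2 \cdot 11089567\right) + 68374}{305234} = \left(\left(14 - 1115 + 22179134\right) + 68374\right) \frac{1}{305234} = \left(22178033 + 68374\right) \frac{1}{305234} = 22246407 \cdot \frac{1}{305234} = \frac{22246407}{305234}$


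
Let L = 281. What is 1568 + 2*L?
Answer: 2130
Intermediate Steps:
1568 + 2*L = 1568 + 2*281 = 1568 + 562 = 2130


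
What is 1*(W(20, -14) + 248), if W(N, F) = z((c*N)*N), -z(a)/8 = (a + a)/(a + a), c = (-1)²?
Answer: 240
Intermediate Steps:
c = 1
z(a) = -8 (z(a) = -8*(a + a)/(a + a) = -8*2*a/(2*a) = -8*2*a*1/(2*a) = -8*1 = -8)
W(N, F) = -8
1*(W(20, -14) + 248) = 1*(-8 + 248) = 1*240 = 240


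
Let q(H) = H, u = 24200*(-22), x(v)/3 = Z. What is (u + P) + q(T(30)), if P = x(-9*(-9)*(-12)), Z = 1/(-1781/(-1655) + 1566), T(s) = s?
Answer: -1380707446105/2593511 ≈ -5.3237e+5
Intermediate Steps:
Z = 1655/2593511 (Z = 1/(-1781*(-1/1655) + 1566) = 1/(1781/1655 + 1566) = 1/(2593511/1655) = 1655/2593511 ≈ 0.00063813)
x(v) = 4965/2593511 (x(v) = 3*(1655/2593511) = 4965/2593511)
P = 4965/2593511 ≈ 0.0019144
u = -532400
(u + P) + q(T(30)) = (-532400 + 4965/2593511) + 30 = -1380785251435/2593511 + 30 = -1380707446105/2593511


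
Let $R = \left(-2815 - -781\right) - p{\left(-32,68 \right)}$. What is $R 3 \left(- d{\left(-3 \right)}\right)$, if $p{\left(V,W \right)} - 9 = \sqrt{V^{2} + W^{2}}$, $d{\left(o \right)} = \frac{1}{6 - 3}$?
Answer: $2043 + 4 \sqrt{353} \approx 2118.2$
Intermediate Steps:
$d{\left(o \right)} = \frac{1}{3}$
$p{\left(V,W \right)} = 9 + \sqrt{V^{2} + W^{2}}$
$R = -2043 - 4 \sqrt{353}$ ($R = \left(-2815 - -781\right) - \left(9 + \sqrt{\left(-32\right)^{2} + 68^{2}}\right) = \left(-2815 + 781\right) - \left(9 + \sqrt{1024 + 4624}\right) = -2034 - \left(9 + \sqrt{5648}\right) = -2034 - \left(9 + 4 \sqrt{353}\right) = -2043 - 4 \sqrt{353} \approx -2118.2$)
$R 3 \left(- d{\left(-3 \right)}\right) = \left(-2043 - 4 \sqrt{353}\right) 3 \left(\left(-1\right) \frac{1}{3}\right) = \left(-2043 - 4 \sqrt{353}\right) 3 \left(- \frac{1}{3}\right) = \left(-2043 - 4 \sqrt{353}\right) \left(-1\right) = 2043 + 4 \sqrt{353}$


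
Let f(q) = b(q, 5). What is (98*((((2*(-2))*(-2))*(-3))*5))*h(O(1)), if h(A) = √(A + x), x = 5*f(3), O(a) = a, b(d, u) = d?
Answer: -47040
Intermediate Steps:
f(q) = q
x = 15 (x = 5*3 = 15)
h(A) = √(15 + A) (h(A) = √(A + 15) = √(15 + A))
(98*((((2*(-2))*(-2))*(-3))*5))*h(O(1)) = (98*((((2*(-2))*(-2))*(-3))*5))*√(15 + 1) = (98*((-4*(-2)*(-3))*5))*√16 = (98*((8*(-3))*5))*4 = (98*(-24*5))*4 = (98*(-120))*4 = -11760*4 = -47040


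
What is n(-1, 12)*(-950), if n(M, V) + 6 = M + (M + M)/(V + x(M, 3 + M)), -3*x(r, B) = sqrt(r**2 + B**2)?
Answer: 8790350/1291 + 5700*sqrt(5)/1291 ≈ 6818.8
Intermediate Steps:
x(r, B) = -sqrt(B**2 + r**2)/3 (x(r, B) = -sqrt(r**2 + B**2)/3 = -sqrt(B**2 + r**2)/3)
n(M, V) = -6 + M + 2*M/(V - sqrt(M**2 + (3 + M)**2)/3) (n(M, V) = -6 + (M + (M + M)/(V - sqrt((3 + M)**2 + M**2)/3)) = -6 + (M + (2*M)/(V - sqrt(M**2 + (3 + M)**2)/3)) = -6 + (M + 2*M/(V - sqrt(M**2 + (3 + M)**2)/3)) = -6 + M + 2*M/(V - sqrt(M**2 + (3 + M)**2)/3))
n(-1, 12)*(-950) = ((-18*12 + 6*(-1) + 6*sqrt((-1)**2 + (3 - 1)**2) - 1*(-1)*sqrt((-1)**2 + (3 - 1)**2) + 3*(-1)*12)/(-sqrt((-1)**2 + (3 - 1)**2) + 3*12))*(-950) = ((-216 - 6 + 6*sqrt(1 + 2**2) - 1*(-1)*sqrt(1 + 2**2) - 36)/(-sqrt(1 + 2**2) + 36))*(-950) = ((-216 - 6 + 6*sqrt(1 + 4) - 1*(-1)*sqrt(1 + 4) - 36)/(-sqrt(1 + 4) + 36))*(-950) = ((-216 - 6 + 6*sqrt(5) - 1*(-1)*sqrt(5) - 36)/(-sqrt(5) + 36))*(-950) = ((-216 - 6 + 6*sqrt(5) + sqrt(5) - 36)/(36 - sqrt(5)))*(-950) = ((-258 + 7*sqrt(5))/(36 - sqrt(5)))*(-950) = -950*(-258 + 7*sqrt(5))/(36 - sqrt(5))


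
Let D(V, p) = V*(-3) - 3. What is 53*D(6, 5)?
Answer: -1113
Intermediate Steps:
D(V, p) = -3 - 3*V (D(V, p) = -3*V - 3 = -3 - 3*V)
53*D(6, 5) = 53*(-3 - 3*6) = 53*(-3 - 18) = 53*(-21) = -1113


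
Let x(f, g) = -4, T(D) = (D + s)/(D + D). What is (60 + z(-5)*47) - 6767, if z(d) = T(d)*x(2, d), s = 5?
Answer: -6707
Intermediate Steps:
T(D) = (5 + D)/(2*D) (T(D) = (D + 5)/(D + D) = (5 + D)/((2*D)) = (5 + D)*(1/(2*D)) = (5 + D)/(2*D))
z(d) = -2*(5 + d)/d (z(d) = ((5 + d)/(2*d))*(-4) = -2*(5 + d)/d)
(60 + z(-5)*47) - 6767 = (60 + (-2 - 10/(-5))*47) - 6767 = (60 + (-2 - 10*(-1/5))*47) - 6767 = (60 + (-2 + 2)*47) - 6767 = (60 + 0*47) - 6767 = (60 + 0) - 6767 = 60 - 6767 = -6707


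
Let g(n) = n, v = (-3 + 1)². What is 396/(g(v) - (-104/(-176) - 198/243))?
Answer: 235224/2509 ≈ 93.752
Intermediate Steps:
v = 4 (v = (-2)² = 4)
396/(g(v) - (-104/(-176) - 198/243)) = 396/(4 - (-104/(-176) - 198/243)) = 396/(4 - (-104*(-1/176) - 198*1/243)) = 396/(4 - (13/22 - 22/27)) = 396/(4 - 1*(-133/594)) = 396/(4 + 133/594) = 396/(2509/594) = 396*(594/2509) = 235224/2509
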